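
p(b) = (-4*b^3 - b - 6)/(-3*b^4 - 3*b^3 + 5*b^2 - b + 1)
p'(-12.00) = -0.01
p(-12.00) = -0.12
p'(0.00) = -7.00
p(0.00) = -6.00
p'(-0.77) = -2.75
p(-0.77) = -0.67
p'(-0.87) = -2.32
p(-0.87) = -0.42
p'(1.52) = -2.51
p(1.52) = 1.39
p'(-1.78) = -19.88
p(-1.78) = 3.38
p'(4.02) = -0.08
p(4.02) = 0.30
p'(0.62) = -11.39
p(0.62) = -6.62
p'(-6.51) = -0.05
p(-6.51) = -0.25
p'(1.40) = -4.07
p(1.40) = 1.77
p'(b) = (-12*b^2 - 1)/(-3*b^4 - 3*b^3 + 5*b^2 - b + 1) + (-4*b^3 - b - 6)*(12*b^3 + 9*b^2 - 10*b + 1)/(-3*b^4 - 3*b^3 + 5*b^2 - b + 1)^2 = (-12*b^6 - 29*b^4 - 70*b^3 - 61*b^2 + 60*b - 7)/(9*b^8 + 18*b^7 - 21*b^6 - 24*b^5 + 25*b^4 - 16*b^3 + 11*b^2 - 2*b + 1)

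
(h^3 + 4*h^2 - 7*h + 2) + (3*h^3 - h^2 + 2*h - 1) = 4*h^3 + 3*h^2 - 5*h + 1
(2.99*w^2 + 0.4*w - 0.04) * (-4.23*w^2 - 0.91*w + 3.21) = -12.6477*w^4 - 4.4129*w^3 + 9.4031*w^2 + 1.3204*w - 0.1284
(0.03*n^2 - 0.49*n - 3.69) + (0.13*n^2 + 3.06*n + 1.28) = 0.16*n^2 + 2.57*n - 2.41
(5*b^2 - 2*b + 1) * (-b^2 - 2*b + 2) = -5*b^4 - 8*b^3 + 13*b^2 - 6*b + 2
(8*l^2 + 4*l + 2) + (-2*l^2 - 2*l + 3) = 6*l^2 + 2*l + 5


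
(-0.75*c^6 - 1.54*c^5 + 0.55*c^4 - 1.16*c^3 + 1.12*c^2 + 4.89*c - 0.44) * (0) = 0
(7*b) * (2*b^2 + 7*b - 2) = 14*b^3 + 49*b^2 - 14*b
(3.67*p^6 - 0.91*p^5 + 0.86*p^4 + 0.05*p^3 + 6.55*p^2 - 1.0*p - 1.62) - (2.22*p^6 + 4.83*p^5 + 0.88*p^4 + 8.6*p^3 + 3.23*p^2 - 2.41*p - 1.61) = 1.45*p^6 - 5.74*p^5 - 0.02*p^4 - 8.55*p^3 + 3.32*p^2 + 1.41*p - 0.01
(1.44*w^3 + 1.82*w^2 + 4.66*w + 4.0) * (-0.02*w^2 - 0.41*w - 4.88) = -0.0288*w^5 - 0.6268*w^4 - 7.8666*w^3 - 10.8722*w^2 - 24.3808*w - 19.52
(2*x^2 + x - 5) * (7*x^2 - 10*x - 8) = 14*x^4 - 13*x^3 - 61*x^2 + 42*x + 40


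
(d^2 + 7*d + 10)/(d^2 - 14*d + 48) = (d^2 + 7*d + 10)/(d^2 - 14*d + 48)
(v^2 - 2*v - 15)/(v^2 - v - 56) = (-v^2 + 2*v + 15)/(-v^2 + v + 56)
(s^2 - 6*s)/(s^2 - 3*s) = (s - 6)/(s - 3)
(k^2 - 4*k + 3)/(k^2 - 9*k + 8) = (k - 3)/(k - 8)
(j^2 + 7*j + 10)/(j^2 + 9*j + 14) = (j + 5)/(j + 7)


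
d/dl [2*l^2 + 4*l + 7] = 4*l + 4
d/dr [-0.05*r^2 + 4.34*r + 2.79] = 4.34 - 0.1*r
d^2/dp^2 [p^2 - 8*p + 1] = 2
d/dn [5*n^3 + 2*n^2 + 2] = n*(15*n + 4)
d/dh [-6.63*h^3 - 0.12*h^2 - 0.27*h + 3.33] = -19.89*h^2 - 0.24*h - 0.27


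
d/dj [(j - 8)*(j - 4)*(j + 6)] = 3*j^2 - 12*j - 40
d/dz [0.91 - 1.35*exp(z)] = -1.35*exp(z)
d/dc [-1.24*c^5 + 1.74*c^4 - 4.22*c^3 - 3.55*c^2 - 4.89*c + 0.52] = -6.2*c^4 + 6.96*c^3 - 12.66*c^2 - 7.1*c - 4.89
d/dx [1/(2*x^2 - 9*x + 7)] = (9 - 4*x)/(2*x^2 - 9*x + 7)^2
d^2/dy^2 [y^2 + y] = 2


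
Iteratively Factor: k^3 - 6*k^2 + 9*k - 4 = (k - 4)*(k^2 - 2*k + 1) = (k - 4)*(k - 1)*(k - 1)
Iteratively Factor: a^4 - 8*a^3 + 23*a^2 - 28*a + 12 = (a - 2)*(a^3 - 6*a^2 + 11*a - 6) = (a - 2)*(a - 1)*(a^2 - 5*a + 6) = (a - 3)*(a - 2)*(a - 1)*(a - 2)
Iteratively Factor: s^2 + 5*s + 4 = (s + 4)*(s + 1)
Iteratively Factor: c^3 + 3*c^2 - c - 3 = (c + 3)*(c^2 - 1) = (c - 1)*(c + 3)*(c + 1)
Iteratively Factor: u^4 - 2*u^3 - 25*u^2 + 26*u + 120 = (u - 5)*(u^3 + 3*u^2 - 10*u - 24) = (u - 5)*(u + 2)*(u^2 + u - 12) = (u - 5)*(u - 3)*(u + 2)*(u + 4)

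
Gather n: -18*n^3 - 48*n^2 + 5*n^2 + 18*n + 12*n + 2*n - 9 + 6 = -18*n^3 - 43*n^2 + 32*n - 3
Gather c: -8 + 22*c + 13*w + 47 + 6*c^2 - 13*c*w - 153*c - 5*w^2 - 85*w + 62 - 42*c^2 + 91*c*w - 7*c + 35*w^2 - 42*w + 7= -36*c^2 + c*(78*w - 138) + 30*w^2 - 114*w + 108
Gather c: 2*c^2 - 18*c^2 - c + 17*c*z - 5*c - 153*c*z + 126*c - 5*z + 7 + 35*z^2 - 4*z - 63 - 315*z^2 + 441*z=-16*c^2 + c*(120 - 136*z) - 280*z^2 + 432*z - 56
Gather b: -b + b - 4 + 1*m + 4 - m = 0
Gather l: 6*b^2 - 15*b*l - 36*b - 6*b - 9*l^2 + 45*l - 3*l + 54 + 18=6*b^2 - 42*b - 9*l^2 + l*(42 - 15*b) + 72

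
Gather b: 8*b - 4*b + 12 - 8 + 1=4*b + 5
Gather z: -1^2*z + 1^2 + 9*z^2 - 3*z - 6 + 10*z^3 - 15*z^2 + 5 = 10*z^3 - 6*z^2 - 4*z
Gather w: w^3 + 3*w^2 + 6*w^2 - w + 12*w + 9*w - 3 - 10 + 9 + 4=w^3 + 9*w^2 + 20*w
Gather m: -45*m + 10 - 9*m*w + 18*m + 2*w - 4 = m*(-9*w - 27) + 2*w + 6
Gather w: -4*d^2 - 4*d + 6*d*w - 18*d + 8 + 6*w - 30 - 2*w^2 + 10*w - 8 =-4*d^2 - 22*d - 2*w^2 + w*(6*d + 16) - 30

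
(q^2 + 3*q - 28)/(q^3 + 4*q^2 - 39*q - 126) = (q - 4)/(q^2 - 3*q - 18)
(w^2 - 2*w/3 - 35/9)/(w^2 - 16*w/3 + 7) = (w + 5/3)/(w - 3)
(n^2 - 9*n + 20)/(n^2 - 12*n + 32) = (n - 5)/(n - 8)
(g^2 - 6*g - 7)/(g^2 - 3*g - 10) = (-g^2 + 6*g + 7)/(-g^2 + 3*g + 10)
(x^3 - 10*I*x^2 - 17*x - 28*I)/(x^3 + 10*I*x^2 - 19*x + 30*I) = (x^3 - 10*I*x^2 - 17*x - 28*I)/(x^3 + 10*I*x^2 - 19*x + 30*I)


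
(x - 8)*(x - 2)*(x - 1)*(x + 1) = x^4 - 10*x^3 + 15*x^2 + 10*x - 16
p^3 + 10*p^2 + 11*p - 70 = (p - 2)*(p + 5)*(p + 7)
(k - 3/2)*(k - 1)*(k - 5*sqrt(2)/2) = k^3 - 5*sqrt(2)*k^2/2 - 5*k^2/2 + 3*k/2 + 25*sqrt(2)*k/4 - 15*sqrt(2)/4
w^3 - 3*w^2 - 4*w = w*(w - 4)*(w + 1)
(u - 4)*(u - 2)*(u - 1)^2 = u^4 - 8*u^3 + 21*u^2 - 22*u + 8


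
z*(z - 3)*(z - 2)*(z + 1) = z^4 - 4*z^3 + z^2 + 6*z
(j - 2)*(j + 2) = j^2 - 4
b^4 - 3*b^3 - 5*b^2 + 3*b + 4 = (b - 4)*(b - 1)*(b + 1)^2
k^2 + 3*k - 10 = (k - 2)*(k + 5)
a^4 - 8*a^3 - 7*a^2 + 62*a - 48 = (a - 8)*(a - 2)*(a - 1)*(a + 3)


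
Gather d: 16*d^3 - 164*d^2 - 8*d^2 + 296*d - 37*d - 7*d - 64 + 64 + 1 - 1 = 16*d^3 - 172*d^2 + 252*d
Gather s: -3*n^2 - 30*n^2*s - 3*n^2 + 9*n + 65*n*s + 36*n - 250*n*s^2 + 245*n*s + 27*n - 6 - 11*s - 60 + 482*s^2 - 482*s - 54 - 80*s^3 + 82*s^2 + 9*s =-6*n^2 + 72*n - 80*s^3 + s^2*(564 - 250*n) + s*(-30*n^2 + 310*n - 484) - 120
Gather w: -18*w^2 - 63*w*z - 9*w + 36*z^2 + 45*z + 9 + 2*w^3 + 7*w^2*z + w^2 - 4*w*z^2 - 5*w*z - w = 2*w^3 + w^2*(7*z - 17) + w*(-4*z^2 - 68*z - 10) + 36*z^2 + 45*z + 9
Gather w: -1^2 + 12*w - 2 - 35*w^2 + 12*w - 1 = -35*w^2 + 24*w - 4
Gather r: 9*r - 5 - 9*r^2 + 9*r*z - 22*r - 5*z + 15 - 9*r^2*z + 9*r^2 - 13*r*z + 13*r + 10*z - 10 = -9*r^2*z - 4*r*z + 5*z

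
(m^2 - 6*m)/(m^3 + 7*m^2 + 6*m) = (m - 6)/(m^2 + 7*m + 6)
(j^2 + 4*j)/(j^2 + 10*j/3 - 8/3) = 3*j/(3*j - 2)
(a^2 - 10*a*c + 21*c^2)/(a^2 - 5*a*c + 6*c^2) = (a - 7*c)/(a - 2*c)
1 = 1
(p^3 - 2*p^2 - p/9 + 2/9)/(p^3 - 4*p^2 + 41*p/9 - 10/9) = (3*p + 1)/(3*p - 5)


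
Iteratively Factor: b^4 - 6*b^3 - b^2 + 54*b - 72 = (b - 3)*(b^3 - 3*b^2 - 10*b + 24) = (b - 3)*(b - 2)*(b^2 - b - 12) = (b - 4)*(b - 3)*(b - 2)*(b + 3)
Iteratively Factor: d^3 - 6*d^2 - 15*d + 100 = (d - 5)*(d^2 - d - 20) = (d - 5)^2*(d + 4)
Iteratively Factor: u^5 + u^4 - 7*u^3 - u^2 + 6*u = (u + 1)*(u^4 - 7*u^2 + 6*u) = (u - 1)*(u + 1)*(u^3 + u^2 - 6*u) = (u - 1)*(u + 1)*(u + 3)*(u^2 - 2*u) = (u - 2)*(u - 1)*(u + 1)*(u + 3)*(u)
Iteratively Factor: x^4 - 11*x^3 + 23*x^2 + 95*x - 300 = (x - 5)*(x^3 - 6*x^2 - 7*x + 60) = (x - 5)*(x - 4)*(x^2 - 2*x - 15) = (x - 5)^2*(x - 4)*(x + 3)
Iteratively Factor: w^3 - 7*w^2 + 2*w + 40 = (w - 5)*(w^2 - 2*w - 8) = (w - 5)*(w + 2)*(w - 4)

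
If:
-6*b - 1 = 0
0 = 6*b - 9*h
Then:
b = -1/6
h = -1/9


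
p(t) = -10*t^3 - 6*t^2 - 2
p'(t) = -30*t^2 - 12*t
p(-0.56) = -2.13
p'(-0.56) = -2.69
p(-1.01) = 2.18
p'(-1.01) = -18.48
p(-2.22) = 77.84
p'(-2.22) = -121.21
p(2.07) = -116.41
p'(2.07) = -153.39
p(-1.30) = 9.83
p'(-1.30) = -35.10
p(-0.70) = -1.51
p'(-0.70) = -6.30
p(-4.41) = 738.97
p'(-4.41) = -530.52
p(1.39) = -40.45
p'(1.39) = -74.64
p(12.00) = -18146.00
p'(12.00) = -4464.00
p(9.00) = -7778.00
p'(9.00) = -2538.00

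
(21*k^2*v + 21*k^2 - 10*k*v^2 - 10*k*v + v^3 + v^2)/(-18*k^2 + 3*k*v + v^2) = (-7*k*v - 7*k + v^2 + v)/(6*k + v)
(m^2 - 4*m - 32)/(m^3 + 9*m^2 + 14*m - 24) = (m - 8)/(m^2 + 5*m - 6)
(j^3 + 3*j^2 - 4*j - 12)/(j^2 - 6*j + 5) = (j^3 + 3*j^2 - 4*j - 12)/(j^2 - 6*j + 5)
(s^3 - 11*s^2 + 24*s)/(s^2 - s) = (s^2 - 11*s + 24)/(s - 1)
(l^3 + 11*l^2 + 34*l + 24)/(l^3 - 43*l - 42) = (l + 4)/(l - 7)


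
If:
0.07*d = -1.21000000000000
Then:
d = -17.29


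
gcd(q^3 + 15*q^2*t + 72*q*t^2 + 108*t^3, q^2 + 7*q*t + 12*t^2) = q + 3*t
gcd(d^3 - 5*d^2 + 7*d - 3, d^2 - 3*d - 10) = 1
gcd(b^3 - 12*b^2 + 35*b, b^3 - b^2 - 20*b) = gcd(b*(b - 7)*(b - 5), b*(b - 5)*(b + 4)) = b^2 - 5*b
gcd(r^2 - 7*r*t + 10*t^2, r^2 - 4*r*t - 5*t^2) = r - 5*t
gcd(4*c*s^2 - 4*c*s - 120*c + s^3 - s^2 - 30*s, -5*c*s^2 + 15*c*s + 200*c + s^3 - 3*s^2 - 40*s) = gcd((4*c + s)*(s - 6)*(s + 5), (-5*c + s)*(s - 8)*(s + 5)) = s + 5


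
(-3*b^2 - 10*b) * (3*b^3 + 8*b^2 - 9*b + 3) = -9*b^5 - 54*b^4 - 53*b^3 + 81*b^2 - 30*b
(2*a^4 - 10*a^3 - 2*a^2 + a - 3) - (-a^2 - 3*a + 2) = 2*a^4 - 10*a^3 - a^2 + 4*a - 5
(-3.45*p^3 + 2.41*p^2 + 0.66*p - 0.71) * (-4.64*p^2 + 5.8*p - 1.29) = 16.008*p^5 - 31.1924*p^4 + 15.3661*p^3 + 4.0135*p^2 - 4.9694*p + 0.9159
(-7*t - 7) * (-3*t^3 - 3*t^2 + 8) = 21*t^4 + 42*t^3 + 21*t^2 - 56*t - 56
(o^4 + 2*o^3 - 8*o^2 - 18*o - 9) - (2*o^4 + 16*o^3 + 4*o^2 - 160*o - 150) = -o^4 - 14*o^3 - 12*o^2 + 142*o + 141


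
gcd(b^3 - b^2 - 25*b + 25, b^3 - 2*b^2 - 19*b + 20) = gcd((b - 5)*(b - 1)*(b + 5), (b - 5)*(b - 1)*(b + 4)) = b^2 - 6*b + 5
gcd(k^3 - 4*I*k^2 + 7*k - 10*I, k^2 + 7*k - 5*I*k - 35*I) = k - 5*I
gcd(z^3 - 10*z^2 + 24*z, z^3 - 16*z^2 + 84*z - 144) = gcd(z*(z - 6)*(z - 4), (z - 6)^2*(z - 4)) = z^2 - 10*z + 24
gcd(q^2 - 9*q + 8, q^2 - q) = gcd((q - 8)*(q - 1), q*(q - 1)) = q - 1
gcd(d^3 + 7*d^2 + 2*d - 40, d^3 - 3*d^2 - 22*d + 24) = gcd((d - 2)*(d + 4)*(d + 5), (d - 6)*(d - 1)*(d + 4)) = d + 4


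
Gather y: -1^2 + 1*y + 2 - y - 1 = 0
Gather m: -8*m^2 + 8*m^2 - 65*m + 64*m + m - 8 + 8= 0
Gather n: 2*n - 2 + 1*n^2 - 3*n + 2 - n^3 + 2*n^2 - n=-n^3 + 3*n^2 - 2*n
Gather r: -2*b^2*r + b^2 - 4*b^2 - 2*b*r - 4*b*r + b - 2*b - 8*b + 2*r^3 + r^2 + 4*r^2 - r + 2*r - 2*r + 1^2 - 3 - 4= -3*b^2 - 9*b + 2*r^3 + 5*r^2 + r*(-2*b^2 - 6*b - 1) - 6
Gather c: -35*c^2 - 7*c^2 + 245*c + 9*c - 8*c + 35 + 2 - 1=-42*c^2 + 246*c + 36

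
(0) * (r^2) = 0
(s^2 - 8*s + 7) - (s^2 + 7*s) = 7 - 15*s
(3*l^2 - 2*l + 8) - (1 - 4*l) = 3*l^2 + 2*l + 7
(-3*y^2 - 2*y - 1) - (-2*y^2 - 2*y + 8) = -y^2 - 9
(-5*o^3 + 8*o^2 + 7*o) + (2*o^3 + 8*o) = -3*o^3 + 8*o^2 + 15*o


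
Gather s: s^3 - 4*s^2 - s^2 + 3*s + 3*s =s^3 - 5*s^2 + 6*s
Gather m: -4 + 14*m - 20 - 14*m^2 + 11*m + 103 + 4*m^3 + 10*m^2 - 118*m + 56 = 4*m^3 - 4*m^2 - 93*m + 135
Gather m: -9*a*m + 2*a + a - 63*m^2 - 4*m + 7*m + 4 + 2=3*a - 63*m^2 + m*(3 - 9*a) + 6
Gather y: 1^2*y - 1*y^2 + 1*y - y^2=-2*y^2 + 2*y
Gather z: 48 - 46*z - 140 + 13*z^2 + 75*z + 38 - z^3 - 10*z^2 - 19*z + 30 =-z^3 + 3*z^2 + 10*z - 24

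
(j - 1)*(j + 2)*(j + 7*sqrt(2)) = j^3 + j^2 + 7*sqrt(2)*j^2 - 2*j + 7*sqrt(2)*j - 14*sqrt(2)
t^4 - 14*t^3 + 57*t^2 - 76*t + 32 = (t - 8)*(t - 4)*(t - 1)^2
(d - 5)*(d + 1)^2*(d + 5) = d^4 + 2*d^3 - 24*d^2 - 50*d - 25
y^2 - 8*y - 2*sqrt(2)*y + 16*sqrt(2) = (y - 8)*(y - 2*sqrt(2))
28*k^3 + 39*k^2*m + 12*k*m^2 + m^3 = (k + m)*(4*k + m)*(7*k + m)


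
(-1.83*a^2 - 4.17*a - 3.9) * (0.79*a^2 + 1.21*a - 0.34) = -1.4457*a^4 - 5.5086*a^3 - 7.5045*a^2 - 3.3012*a + 1.326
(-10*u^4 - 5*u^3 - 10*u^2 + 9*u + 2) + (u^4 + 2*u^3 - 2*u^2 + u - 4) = -9*u^4 - 3*u^3 - 12*u^2 + 10*u - 2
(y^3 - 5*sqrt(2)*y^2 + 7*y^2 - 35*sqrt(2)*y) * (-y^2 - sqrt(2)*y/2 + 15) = -y^5 - 7*y^4 + 9*sqrt(2)*y^4/2 + 20*y^3 + 63*sqrt(2)*y^3/2 - 75*sqrt(2)*y^2 + 140*y^2 - 525*sqrt(2)*y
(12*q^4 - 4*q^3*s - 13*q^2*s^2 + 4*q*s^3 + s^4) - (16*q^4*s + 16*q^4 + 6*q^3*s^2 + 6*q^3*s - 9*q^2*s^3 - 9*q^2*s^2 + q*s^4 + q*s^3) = -16*q^4*s - 4*q^4 - 6*q^3*s^2 - 10*q^3*s + 9*q^2*s^3 - 4*q^2*s^2 - q*s^4 + 3*q*s^3 + s^4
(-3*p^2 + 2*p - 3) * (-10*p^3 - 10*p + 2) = 30*p^5 - 20*p^4 + 60*p^3 - 26*p^2 + 34*p - 6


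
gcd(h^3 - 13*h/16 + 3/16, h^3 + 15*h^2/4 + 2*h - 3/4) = h^2 + 3*h/4 - 1/4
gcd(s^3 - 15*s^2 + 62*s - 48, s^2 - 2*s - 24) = s - 6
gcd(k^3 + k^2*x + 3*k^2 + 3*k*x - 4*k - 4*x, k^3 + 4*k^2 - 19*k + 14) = k - 1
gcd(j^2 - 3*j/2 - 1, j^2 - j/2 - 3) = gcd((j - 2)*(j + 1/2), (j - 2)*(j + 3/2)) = j - 2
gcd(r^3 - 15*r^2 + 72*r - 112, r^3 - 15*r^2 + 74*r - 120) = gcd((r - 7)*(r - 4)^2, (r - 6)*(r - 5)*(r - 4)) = r - 4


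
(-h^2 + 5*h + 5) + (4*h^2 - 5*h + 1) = 3*h^2 + 6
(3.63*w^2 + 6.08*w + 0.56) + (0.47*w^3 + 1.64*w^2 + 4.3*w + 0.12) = 0.47*w^3 + 5.27*w^2 + 10.38*w + 0.68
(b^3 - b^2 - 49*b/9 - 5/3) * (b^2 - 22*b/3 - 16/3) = b^5 - 25*b^4/3 - 31*b^3/9 + 1177*b^2/27 + 1114*b/27 + 80/9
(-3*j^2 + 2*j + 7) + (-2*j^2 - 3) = -5*j^2 + 2*j + 4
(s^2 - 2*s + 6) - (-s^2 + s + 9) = 2*s^2 - 3*s - 3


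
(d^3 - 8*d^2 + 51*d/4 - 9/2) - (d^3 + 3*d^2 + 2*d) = -11*d^2 + 43*d/4 - 9/2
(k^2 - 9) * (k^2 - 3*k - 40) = k^4 - 3*k^3 - 49*k^2 + 27*k + 360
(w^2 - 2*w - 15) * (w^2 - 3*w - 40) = w^4 - 5*w^3 - 49*w^2 + 125*w + 600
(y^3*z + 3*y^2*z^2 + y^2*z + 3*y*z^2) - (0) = y^3*z + 3*y^2*z^2 + y^2*z + 3*y*z^2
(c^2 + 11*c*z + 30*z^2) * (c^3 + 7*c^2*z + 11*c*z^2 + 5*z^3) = c^5 + 18*c^4*z + 118*c^3*z^2 + 336*c^2*z^3 + 385*c*z^4 + 150*z^5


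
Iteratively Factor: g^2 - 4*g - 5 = (g - 5)*(g + 1)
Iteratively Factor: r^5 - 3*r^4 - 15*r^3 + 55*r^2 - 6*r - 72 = (r - 3)*(r^4 - 15*r^2 + 10*r + 24) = (r - 3)*(r + 1)*(r^3 - r^2 - 14*r + 24) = (r - 3)^2*(r + 1)*(r^2 + 2*r - 8) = (r - 3)^2*(r - 2)*(r + 1)*(r + 4)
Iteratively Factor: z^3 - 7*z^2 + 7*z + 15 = (z - 3)*(z^2 - 4*z - 5) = (z - 5)*(z - 3)*(z + 1)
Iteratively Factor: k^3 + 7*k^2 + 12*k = (k + 4)*(k^2 + 3*k) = (k + 3)*(k + 4)*(k)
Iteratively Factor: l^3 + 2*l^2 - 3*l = (l)*(l^2 + 2*l - 3) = l*(l + 3)*(l - 1)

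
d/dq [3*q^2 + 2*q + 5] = 6*q + 2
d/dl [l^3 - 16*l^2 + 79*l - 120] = 3*l^2 - 32*l + 79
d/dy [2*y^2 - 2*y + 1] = 4*y - 2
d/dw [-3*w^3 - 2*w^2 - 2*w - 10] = -9*w^2 - 4*w - 2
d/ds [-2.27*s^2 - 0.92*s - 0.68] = -4.54*s - 0.92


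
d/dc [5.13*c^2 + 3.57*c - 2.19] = 10.26*c + 3.57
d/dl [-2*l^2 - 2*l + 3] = -4*l - 2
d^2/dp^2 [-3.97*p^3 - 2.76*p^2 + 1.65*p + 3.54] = -23.82*p - 5.52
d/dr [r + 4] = 1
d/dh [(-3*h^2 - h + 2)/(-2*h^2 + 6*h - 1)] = (-20*h^2 + 14*h - 11)/(4*h^4 - 24*h^3 + 40*h^2 - 12*h + 1)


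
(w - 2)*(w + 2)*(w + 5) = w^3 + 5*w^2 - 4*w - 20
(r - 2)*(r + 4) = r^2 + 2*r - 8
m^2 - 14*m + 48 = (m - 8)*(m - 6)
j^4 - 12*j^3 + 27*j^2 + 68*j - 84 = (j - 7)*(j - 6)*(j - 1)*(j + 2)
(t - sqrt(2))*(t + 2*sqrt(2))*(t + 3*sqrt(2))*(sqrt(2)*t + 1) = sqrt(2)*t^4 + 9*t^3 + 6*sqrt(2)*t^2 - 22*t - 12*sqrt(2)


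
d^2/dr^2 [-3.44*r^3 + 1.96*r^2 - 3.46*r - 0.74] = 3.92 - 20.64*r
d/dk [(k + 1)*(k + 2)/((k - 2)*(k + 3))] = 2*(-k^2 - 8*k - 10)/(k^4 + 2*k^3 - 11*k^2 - 12*k + 36)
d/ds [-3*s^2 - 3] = -6*s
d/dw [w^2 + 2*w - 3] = 2*w + 2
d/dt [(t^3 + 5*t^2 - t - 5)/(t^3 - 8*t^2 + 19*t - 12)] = (-13*t^2 + 14*t + 107)/(t^4 - 14*t^3 + 73*t^2 - 168*t + 144)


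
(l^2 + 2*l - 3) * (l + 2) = l^3 + 4*l^2 + l - 6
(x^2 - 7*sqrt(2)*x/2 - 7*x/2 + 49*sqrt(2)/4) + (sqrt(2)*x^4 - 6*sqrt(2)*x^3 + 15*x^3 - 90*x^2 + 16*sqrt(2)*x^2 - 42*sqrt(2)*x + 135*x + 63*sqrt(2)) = sqrt(2)*x^4 - 6*sqrt(2)*x^3 + 15*x^3 - 89*x^2 + 16*sqrt(2)*x^2 - 91*sqrt(2)*x/2 + 263*x/2 + 301*sqrt(2)/4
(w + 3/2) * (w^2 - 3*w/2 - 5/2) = w^3 - 19*w/4 - 15/4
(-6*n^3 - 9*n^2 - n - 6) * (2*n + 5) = -12*n^4 - 48*n^3 - 47*n^2 - 17*n - 30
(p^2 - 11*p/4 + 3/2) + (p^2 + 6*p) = 2*p^2 + 13*p/4 + 3/2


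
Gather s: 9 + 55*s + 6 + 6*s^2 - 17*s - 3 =6*s^2 + 38*s + 12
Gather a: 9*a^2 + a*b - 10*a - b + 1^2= 9*a^2 + a*(b - 10) - b + 1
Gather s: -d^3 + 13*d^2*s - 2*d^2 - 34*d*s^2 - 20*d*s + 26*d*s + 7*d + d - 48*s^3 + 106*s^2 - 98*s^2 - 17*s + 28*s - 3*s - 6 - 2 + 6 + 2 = -d^3 - 2*d^2 + 8*d - 48*s^3 + s^2*(8 - 34*d) + s*(13*d^2 + 6*d + 8)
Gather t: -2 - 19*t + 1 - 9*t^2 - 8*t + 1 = -9*t^2 - 27*t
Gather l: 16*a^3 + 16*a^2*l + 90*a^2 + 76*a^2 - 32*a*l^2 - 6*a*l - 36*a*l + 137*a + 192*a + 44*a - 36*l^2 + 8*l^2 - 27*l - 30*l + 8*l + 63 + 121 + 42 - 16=16*a^3 + 166*a^2 + 373*a + l^2*(-32*a - 28) + l*(16*a^2 - 42*a - 49) + 210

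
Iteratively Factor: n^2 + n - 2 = (n + 2)*(n - 1)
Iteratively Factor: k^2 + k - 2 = (k + 2)*(k - 1)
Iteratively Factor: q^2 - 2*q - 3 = (q + 1)*(q - 3)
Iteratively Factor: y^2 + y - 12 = (y + 4)*(y - 3)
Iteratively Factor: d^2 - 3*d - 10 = (d - 5)*(d + 2)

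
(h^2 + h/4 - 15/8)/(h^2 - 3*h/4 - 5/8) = (2*h + 3)/(2*h + 1)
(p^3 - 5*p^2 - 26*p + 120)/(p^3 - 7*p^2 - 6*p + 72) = (p + 5)/(p + 3)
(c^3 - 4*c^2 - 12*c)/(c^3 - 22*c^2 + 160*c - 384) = c*(c + 2)/(c^2 - 16*c + 64)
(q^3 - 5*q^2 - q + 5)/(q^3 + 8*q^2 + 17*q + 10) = (q^2 - 6*q + 5)/(q^2 + 7*q + 10)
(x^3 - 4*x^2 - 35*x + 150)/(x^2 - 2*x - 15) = (x^2 + x - 30)/(x + 3)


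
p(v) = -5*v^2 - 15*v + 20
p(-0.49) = 26.15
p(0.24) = 16.11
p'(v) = -10*v - 15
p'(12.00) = -135.00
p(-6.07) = -73.17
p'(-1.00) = -5.00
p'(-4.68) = 31.80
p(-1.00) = 30.00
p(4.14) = -127.80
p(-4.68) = -19.31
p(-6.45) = -91.26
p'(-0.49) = -10.10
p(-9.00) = -250.00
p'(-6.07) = 45.70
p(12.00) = -880.00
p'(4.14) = -56.40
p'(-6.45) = 49.50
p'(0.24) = -17.40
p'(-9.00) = 75.00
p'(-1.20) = -3.00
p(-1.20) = 30.80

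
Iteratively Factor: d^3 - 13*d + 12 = (d + 4)*(d^2 - 4*d + 3) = (d - 3)*(d + 4)*(d - 1)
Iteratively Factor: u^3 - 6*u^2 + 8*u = (u - 4)*(u^2 - 2*u) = u*(u - 4)*(u - 2)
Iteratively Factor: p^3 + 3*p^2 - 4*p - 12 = (p + 3)*(p^2 - 4) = (p - 2)*(p + 3)*(p + 2)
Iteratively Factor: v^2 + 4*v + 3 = (v + 1)*(v + 3)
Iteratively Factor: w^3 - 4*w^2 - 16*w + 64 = (w + 4)*(w^2 - 8*w + 16) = (w - 4)*(w + 4)*(w - 4)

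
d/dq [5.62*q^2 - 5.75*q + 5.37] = 11.24*q - 5.75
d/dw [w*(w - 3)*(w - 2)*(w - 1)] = 4*w^3 - 18*w^2 + 22*w - 6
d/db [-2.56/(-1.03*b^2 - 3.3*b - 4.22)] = (-5.2736*b - 8.448)/(1.03*b^2 + 3.3*b + 4.22)^2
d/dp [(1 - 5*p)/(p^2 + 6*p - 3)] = (5*p^2 - 2*p + 9)/(p^4 + 12*p^3 + 30*p^2 - 36*p + 9)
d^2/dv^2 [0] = 0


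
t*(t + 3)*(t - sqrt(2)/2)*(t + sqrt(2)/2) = t^4 + 3*t^3 - t^2/2 - 3*t/2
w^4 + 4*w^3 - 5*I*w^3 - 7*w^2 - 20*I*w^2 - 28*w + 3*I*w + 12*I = (w + 4)*(w - 3*I)*(w - I)^2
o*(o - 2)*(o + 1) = o^3 - o^2 - 2*o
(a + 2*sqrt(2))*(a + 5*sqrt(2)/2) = a^2 + 9*sqrt(2)*a/2 + 10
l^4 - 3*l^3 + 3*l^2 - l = l*(l - 1)^3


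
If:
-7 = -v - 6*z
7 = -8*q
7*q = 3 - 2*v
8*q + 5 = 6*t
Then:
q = -7/8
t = -1/3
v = 73/16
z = 13/32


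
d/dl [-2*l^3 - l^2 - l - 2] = -6*l^2 - 2*l - 1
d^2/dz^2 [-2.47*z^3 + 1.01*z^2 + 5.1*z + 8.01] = 2.02 - 14.82*z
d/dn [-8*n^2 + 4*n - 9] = 4 - 16*n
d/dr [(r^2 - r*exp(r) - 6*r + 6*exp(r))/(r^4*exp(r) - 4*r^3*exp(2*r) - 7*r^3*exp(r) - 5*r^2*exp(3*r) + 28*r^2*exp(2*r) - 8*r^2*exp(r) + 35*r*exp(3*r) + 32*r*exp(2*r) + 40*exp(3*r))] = (-(r^2 - r*exp(r) - 6*r + 6*exp(r))*(r^4 - 8*r^3*exp(r) - 3*r^3 - 15*r^2*exp(2*r) + 44*r^2*exp(r) - 29*r^2 + 95*r*exp(2*r) + 120*r*exp(r) - 16*r + 155*exp(2*r) + 32*exp(r)) + (-r*exp(r) + 2*r + 5*exp(r) - 6)*(r^4 - 4*r^3*exp(r) - 7*r^3 - 5*r^2*exp(2*r) + 28*r^2*exp(r) - 8*r^2 + 35*r*exp(2*r) + 32*r*exp(r) + 40*exp(2*r)))*exp(-r)/(r^4 - 4*r^3*exp(r) - 7*r^3 - 5*r^2*exp(2*r) + 28*r^2*exp(r) - 8*r^2 + 35*r*exp(2*r) + 32*r*exp(r) + 40*exp(2*r))^2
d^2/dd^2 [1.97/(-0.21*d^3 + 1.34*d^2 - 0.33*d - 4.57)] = ((2.4822*d - 5.2796)*(0.21*d^3 - 1.34*d^2 + 0.33*d + 4.57) - 1.97*(0.63*d^2 - 2.68*d + 0.33)*(1.26*d^2 - 5.36*d + 0.66))/(0.21*d^3 - 1.34*d^2 + 0.33*d + 4.57)^3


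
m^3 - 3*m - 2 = (m - 2)*(m + 1)^2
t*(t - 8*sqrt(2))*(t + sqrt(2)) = t^3 - 7*sqrt(2)*t^2 - 16*t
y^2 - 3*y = y*(y - 3)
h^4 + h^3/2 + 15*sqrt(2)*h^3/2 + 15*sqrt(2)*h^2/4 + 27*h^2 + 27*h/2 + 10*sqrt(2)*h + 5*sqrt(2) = (h + 1/2)*(h + sqrt(2)/2)*(h + 2*sqrt(2))*(h + 5*sqrt(2))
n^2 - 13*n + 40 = (n - 8)*(n - 5)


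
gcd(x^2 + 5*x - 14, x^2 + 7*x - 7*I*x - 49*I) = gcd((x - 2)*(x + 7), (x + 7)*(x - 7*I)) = x + 7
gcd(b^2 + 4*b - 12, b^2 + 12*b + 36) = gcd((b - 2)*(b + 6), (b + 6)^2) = b + 6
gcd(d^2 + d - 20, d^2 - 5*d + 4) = d - 4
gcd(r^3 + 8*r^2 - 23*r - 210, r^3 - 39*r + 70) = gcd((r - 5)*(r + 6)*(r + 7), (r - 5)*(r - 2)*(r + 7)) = r^2 + 2*r - 35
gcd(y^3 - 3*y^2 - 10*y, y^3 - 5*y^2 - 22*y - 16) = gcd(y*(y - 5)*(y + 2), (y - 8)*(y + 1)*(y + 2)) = y + 2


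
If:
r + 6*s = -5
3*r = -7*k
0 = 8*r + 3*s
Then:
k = -1/7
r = 1/3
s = -8/9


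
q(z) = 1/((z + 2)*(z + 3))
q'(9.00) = 0.00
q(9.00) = 0.01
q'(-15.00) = 0.00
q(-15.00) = 0.01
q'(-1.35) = -2.00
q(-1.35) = 0.93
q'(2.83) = -0.01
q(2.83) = 0.04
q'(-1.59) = -5.45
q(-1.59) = 1.73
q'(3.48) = -0.01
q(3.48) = 0.03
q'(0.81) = -0.06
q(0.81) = 0.09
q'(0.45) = -0.08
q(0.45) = 0.12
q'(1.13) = -0.04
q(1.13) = 0.08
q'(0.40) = -0.09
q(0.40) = 0.12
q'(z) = -1/((z + 2)*(z + 3)^2) - 1/((z + 2)^2*(z + 3)) = (-2*z - 5)/(z^4 + 10*z^3 + 37*z^2 + 60*z + 36)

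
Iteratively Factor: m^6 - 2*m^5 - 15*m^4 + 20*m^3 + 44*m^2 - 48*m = (m - 1)*(m^5 - m^4 - 16*m^3 + 4*m^2 + 48*m) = (m - 1)*(m + 2)*(m^4 - 3*m^3 - 10*m^2 + 24*m) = (m - 1)*(m + 2)*(m + 3)*(m^3 - 6*m^2 + 8*m) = (m - 4)*(m - 1)*(m + 2)*(m + 3)*(m^2 - 2*m) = m*(m - 4)*(m - 1)*(m + 2)*(m + 3)*(m - 2)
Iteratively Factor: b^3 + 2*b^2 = (b + 2)*(b^2) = b*(b + 2)*(b)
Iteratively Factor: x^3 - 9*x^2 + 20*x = (x - 4)*(x^2 - 5*x) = (x - 5)*(x - 4)*(x)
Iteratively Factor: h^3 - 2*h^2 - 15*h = (h)*(h^2 - 2*h - 15) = h*(h - 5)*(h + 3)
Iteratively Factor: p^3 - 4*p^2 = (p)*(p^2 - 4*p) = p*(p - 4)*(p)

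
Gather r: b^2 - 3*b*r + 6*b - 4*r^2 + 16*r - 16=b^2 + 6*b - 4*r^2 + r*(16 - 3*b) - 16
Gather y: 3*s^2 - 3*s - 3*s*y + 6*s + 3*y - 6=3*s^2 + 3*s + y*(3 - 3*s) - 6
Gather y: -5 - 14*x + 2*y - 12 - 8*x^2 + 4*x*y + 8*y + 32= -8*x^2 - 14*x + y*(4*x + 10) + 15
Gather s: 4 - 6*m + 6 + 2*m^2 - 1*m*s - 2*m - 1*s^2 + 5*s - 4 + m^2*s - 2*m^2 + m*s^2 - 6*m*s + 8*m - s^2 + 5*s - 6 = s^2*(m - 2) + s*(m^2 - 7*m + 10)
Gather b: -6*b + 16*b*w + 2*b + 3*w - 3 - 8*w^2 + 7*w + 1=b*(16*w - 4) - 8*w^2 + 10*w - 2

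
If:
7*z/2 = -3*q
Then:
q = -7*z/6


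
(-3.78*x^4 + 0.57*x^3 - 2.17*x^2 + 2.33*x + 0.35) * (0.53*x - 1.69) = -2.0034*x^5 + 6.6903*x^4 - 2.1134*x^3 + 4.9022*x^2 - 3.7522*x - 0.5915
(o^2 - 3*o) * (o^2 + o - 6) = o^4 - 2*o^3 - 9*o^2 + 18*o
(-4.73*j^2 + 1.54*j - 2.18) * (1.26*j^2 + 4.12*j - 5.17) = -5.9598*j^4 - 17.5472*j^3 + 28.0521*j^2 - 16.9434*j + 11.2706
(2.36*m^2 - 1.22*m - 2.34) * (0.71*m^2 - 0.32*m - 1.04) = 1.6756*m^4 - 1.6214*m^3 - 3.7254*m^2 + 2.0176*m + 2.4336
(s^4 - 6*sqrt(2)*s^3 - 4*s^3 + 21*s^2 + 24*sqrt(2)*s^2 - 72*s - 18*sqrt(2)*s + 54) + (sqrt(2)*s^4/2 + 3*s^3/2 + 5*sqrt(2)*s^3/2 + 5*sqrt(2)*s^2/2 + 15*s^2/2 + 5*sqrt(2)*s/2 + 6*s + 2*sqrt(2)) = sqrt(2)*s^4/2 + s^4 - 7*sqrt(2)*s^3/2 - 5*s^3/2 + 57*s^2/2 + 53*sqrt(2)*s^2/2 - 66*s - 31*sqrt(2)*s/2 + 2*sqrt(2) + 54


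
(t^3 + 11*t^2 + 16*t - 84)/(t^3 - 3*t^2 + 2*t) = (t^2 + 13*t + 42)/(t*(t - 1))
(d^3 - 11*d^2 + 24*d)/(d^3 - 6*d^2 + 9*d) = (d - 8)/(d - 3)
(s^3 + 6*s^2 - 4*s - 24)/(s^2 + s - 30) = (s^2 - 4)/(s - 5)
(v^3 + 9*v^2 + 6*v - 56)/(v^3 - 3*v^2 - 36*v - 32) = (v^2 + 5*v - 14)/(v^2 - 7*v - 8)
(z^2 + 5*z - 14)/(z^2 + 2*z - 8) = (z + 7)/(z + 4)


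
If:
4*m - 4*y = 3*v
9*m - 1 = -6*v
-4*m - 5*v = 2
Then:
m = 17/21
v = -22/21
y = 67/42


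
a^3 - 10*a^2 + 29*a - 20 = (a - 5)*(a - 4)*(a - 1)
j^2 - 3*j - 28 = (j - 7)*(j + 4)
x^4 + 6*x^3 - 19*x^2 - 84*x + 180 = (x - 3)*(x - 2)*(x + 5)*(x + 6)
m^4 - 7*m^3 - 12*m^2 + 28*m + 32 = (m - 8)*(m - 2)*(m + 1)*(m + 2)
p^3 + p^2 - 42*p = p*(p - 6)*(p + 7)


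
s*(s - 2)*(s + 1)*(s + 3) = s^4 + 2*s^3 - 5*s^2 - 6*s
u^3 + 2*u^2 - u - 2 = (u - 1)*(u + 1)*(u + 2)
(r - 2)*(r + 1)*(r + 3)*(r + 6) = r^4 + 8*r^3 + 7*r^2 - 36*r - 36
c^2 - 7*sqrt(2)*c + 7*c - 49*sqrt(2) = (c + 7)*(c - 7*sqrt(2))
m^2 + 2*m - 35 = (m - 5)*(m + 7)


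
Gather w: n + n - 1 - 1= 2*n - 2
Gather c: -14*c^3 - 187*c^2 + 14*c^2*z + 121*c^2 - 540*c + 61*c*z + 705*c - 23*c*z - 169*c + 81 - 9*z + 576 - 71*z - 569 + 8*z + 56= -14*c^3 + c^2*(14*z - 66) + c*(38*z - 4) - 72*z + 144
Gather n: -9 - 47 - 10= -66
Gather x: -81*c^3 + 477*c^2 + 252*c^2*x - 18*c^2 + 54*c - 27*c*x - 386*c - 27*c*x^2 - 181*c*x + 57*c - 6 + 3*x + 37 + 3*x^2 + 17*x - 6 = -81*c^3 + 459*c^2 - 275*c + x^2*(3 - 27*c) + x*(252*c^2 - 208*c + 20) + 25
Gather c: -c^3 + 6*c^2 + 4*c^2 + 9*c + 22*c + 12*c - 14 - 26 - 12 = -c^3 + 10*c^2 + 43*c - 52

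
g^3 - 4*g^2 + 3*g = g*(g - 3)*(g - 1)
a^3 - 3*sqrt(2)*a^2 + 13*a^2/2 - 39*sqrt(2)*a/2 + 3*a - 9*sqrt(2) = (a + 1/2)*(a + 6)*(a - 3*sqrt(2))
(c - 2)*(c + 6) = c^2 + 4*c - 12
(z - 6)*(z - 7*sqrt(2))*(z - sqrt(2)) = z^3 - 8*sqrt(2)*z^2 - 6*z^2 + 14*z + 48*sqrt(2)*z - 84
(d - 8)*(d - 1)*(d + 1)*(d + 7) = d^4 - d^3 - 57*d^2 + d + 56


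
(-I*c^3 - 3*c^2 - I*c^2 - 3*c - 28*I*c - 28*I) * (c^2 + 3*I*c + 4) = -I*c^5 - I*c^4 - 41*I*c^3 + 72*c^2 - 41*I*c^2 + 72*c - 112*I*c - 112*I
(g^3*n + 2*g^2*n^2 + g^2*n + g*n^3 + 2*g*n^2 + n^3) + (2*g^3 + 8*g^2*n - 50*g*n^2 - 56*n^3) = g^3*n + 2*g^3 + 2*g^2*n^2 + 9*g^2*n + g*n^3 - 48*g*n^2 - 55*n^3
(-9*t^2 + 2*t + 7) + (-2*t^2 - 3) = -11*t^2 + 2*t + 4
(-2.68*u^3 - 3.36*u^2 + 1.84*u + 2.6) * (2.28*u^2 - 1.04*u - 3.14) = -6.1104*u^5 - 4.8736*u^4 + 16.1048*u^3 + 14.5648*u^2 - 8.4816*u - 8.164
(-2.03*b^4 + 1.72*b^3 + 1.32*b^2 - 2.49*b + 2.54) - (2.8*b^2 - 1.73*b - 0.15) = -2.03*b^4 + 1.72*b^3 - 1.48*b^2 - 0.76*b + 2.69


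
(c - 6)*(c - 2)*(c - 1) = c^3 - 9*c^2 + 20*c - 12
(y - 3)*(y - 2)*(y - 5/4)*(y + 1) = y^4 - 21*y^3/4 + 6*y^2 + 19*y/4 - 15/2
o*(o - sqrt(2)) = o^2 - sqrt(2)*o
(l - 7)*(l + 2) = l^2 - 5*l - 14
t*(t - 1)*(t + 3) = t^3 + 2*t^2 - 3*t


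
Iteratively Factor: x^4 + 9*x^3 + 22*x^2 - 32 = (x + 2)*(x^3 + 7*x^2 + 8*x - 16) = (x - 1)*(x + 2)*(x^2 + 8*x + 16) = (x - 1)*(x + 2)*(x + 4)*(x + 4)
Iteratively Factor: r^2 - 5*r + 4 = (r - 4)*(r - 1)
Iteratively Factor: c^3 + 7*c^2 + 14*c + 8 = (c + 2)*(c^2 + 5*c + 4) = (c + 1)*(c + 2)*(c + 4)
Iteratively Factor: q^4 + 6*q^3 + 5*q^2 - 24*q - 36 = (q + 3)*(q^3 + 3*q^2 - 4*q - 12) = (q + 3)^2*(q^2 - 4) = (q + 2)*(q + 3)^2*(q - 2)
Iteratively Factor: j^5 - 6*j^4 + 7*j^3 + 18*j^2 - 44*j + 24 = (j - 2)*(j^4 - 4*j^3 - j^2 + 16*j - 12) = (j - 2)^2*(j^3 - 2*j^2 - 5*j + 6) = (j - 2)^2*(j - 1)*(j^2 - j - 6) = (j - 2)^2*(j - 1)*(j + 2)*(j - 3)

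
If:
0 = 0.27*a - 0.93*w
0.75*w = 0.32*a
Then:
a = 0.00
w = 0.00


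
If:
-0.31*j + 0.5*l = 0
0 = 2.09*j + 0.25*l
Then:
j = 0.00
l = 0.00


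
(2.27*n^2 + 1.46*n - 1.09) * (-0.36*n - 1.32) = -0.8172*n^3 - 3.522*n^2 - 1.5348*n + 1.4388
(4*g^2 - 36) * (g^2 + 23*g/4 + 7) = 4*g^4 + 23*g^3 - 8*g^2 - 207*g - 252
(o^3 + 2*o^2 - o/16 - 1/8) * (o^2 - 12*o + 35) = o^5 - 10*o^4 + 175*o^3/16 + 565*o^2/8 - 11*o/16 - 35/8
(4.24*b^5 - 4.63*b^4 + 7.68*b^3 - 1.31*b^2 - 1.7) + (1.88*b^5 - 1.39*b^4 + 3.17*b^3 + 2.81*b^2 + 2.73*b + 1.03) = 6.12*b^5 - 6.02*b^4 + 10.85*b^3 + 1.5*b^2 + 2.73*b - 0.67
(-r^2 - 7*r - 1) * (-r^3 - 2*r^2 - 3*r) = r^5 + 9*r^4 + 18*r^3 + 23*r^2 + 3*r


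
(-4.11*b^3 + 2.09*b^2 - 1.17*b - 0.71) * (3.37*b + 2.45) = -13.8507*b^4 - 3.0262*b^3 + 1.1776*b^2 - 5.2592*b - 1.7395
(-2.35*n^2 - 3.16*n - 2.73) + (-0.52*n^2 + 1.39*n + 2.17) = -2.87*n^2 - 1.77*n - 0.56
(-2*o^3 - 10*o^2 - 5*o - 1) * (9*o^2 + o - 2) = -18*o^5 - 92*o^4 - 51*o^3 + 6*o^2 + 9*o + 2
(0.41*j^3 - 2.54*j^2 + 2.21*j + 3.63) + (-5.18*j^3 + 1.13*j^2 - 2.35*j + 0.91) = -4.77*j^3 - 1.41*j^2 - 0.14*j + 4.54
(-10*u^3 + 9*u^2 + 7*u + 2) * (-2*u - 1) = 20*u^4 - 8*u^3 - 23*u^2 - 11*u - 2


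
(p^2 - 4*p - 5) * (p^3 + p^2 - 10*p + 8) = p^5 - 3*p^4 - 19*p^3 + 43*p^2 + 18*p - 40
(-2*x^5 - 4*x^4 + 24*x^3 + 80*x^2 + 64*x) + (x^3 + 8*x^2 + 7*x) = -2*x^5 - 4*x^4 + 25*x^3 + 88*x^2 + 71*x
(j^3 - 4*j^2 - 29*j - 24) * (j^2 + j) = j^5 - 3*j^4 - 33*j^3 - 53*j^2 - 24*j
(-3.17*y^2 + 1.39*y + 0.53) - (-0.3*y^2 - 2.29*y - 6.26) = -2.87*y^2 + 3.68*y + 6.79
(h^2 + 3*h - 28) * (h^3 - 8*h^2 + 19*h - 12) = h^5 - 5*h^4 - 33*h^3 + 269*h^2 - 568*h + 336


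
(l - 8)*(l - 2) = l^2 - 10*l + 16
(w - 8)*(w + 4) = w^2 - 4*w - 32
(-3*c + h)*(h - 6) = -3*c*h + 18*c + h^2 - 6*h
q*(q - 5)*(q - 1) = q^3 - 6*q^2 + 5*q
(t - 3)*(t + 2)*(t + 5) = t^3 + 4*t^2 - 11*t - 30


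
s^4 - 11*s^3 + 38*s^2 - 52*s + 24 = (s - 6)*(s - 2)^2*(s - 1)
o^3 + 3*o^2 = o^2*(o + 3)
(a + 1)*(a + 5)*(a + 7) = a^3 + 13*a^2 + 47*a + 35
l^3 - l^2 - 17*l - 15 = (l - 5)*(l + 1)*(l + 3)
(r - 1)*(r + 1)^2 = r^3 + r^2 - r - 1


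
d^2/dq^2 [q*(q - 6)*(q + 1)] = 6*q - 10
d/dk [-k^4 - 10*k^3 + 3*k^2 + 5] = 2*k*(-2*k^2 - 15*k + 3)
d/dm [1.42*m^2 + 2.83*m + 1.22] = 2.84*m + 2.83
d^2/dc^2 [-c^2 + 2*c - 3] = -2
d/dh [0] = 0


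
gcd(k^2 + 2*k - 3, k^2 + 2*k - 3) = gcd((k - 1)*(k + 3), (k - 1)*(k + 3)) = k^2 + 2*k - 3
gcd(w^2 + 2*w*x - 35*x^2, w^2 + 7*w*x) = w + 7*x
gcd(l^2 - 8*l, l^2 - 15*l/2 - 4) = l - 8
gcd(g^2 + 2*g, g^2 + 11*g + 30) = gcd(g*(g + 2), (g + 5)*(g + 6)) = 1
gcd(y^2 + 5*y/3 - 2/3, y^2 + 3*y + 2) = y + 2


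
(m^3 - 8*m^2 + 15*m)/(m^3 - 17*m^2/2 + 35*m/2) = 2*(m - 3)/(2*m - 7)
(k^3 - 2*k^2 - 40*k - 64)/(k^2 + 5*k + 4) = (k^2 - 6*k - 16)/(k + 1)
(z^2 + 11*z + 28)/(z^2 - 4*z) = (z^2 + 11*z + 28)/(z*(z - 4))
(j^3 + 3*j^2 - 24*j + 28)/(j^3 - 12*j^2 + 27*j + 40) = (j^3 + 3*j^2 - 24*j + 28)/(j^3 - 12*j^2 + 27*j + 40)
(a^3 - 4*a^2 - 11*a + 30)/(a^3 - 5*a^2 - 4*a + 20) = (a + 3)/(a + 2)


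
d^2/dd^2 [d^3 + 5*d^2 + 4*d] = 6*d + 10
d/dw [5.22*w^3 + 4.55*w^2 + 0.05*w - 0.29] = 15.66*w^2 + 9.1*w + 0.05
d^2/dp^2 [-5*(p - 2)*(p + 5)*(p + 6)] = -30*p - 90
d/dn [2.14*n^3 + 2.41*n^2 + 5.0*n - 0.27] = 6.42*n^2 + 4.82*n + 5.0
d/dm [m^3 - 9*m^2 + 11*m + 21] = 3*m^2 - 18*m + 11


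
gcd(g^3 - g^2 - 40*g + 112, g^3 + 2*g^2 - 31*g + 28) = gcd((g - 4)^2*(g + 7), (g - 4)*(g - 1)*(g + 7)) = g^2 + 3*g - 28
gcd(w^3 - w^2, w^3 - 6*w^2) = w^2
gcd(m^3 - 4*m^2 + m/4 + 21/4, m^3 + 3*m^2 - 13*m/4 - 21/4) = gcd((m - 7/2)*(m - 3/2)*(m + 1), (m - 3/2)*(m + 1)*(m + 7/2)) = m^2 - m/2 - 3/2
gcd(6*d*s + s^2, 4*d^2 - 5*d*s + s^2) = 1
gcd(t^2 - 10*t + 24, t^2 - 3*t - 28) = 1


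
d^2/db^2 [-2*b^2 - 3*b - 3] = -4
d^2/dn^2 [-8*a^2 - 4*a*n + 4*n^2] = 8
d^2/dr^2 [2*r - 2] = 0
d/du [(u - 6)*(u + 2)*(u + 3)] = 3*u^2 - 2*u - 24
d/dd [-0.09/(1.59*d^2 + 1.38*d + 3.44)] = (0.2862*d + 0.1242)/(1.59*d^2 + 1.38*d + 3.44)^2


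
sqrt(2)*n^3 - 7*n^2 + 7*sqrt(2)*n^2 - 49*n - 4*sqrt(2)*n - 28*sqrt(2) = (n + 7)*(n - 4*sqrt(2))*(sqrt(2)*n + 1)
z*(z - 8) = z^2 - 8*z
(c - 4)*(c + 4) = c^2 - 16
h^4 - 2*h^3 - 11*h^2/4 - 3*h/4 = h*(h - 3)*(h + 1/2)^2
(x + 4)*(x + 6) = x^2 + 10*x + 24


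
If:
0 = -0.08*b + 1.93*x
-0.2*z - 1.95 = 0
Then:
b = 24.125*x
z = -9.75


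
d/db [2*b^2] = 4*b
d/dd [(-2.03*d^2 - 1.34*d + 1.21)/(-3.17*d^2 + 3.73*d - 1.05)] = (-11.8197*d^2 + 11.9344*d - 3.1063)/(10.0489*d^4 - 23.6482*d^3 + 20.5699*d^2 - 7.833*d + 1.1025)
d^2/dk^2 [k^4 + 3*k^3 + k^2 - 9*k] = 12*k^2 + 18*k + 2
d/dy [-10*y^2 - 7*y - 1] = -20*y - 7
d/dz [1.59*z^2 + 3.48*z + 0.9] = 3.18*z + 3.48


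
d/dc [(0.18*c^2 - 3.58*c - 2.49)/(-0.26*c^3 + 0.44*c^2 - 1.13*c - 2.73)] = (0.0468*c^4 - 1.8616*c^3 - 0.5704*c^2 + 1.2084*c + 6.9597)/(0.0676*c^6 - 0.2288*c^5 + 0.7812*c^4 + 0.4252*c^3 - 1.1255*c^2 + 6.1698*c + 7.4529)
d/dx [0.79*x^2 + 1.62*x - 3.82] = 1.58*x + 1.62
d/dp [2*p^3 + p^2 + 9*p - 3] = 6*p^2 + 2*p + 9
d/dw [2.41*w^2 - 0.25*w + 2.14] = 4.82*w - 0.25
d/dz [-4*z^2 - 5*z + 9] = -8*z - 5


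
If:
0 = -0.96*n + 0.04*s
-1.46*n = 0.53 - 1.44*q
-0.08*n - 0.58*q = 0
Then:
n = -0.32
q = 0.04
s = -7.67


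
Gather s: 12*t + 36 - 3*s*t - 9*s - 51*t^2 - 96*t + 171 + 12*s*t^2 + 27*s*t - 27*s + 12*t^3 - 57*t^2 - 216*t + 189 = s*(12*t^2 + 24*t - 36) + 12*t^3 - 108*t^2 - 300*t + 396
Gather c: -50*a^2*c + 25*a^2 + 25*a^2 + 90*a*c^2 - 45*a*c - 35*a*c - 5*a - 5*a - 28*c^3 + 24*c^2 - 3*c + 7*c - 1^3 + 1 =50*a^2 - 10*a - 28*c^3 + c^2*(90*a + 24) + c*(-50*a^2 - 80*a + 4)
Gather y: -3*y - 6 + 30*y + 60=27*y + 54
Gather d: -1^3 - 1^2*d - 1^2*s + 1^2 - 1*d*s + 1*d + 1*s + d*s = 0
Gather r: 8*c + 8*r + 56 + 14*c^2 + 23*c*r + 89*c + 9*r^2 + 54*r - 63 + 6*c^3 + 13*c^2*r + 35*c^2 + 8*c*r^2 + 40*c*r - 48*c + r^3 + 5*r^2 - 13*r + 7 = 6*c^3 + 49*c^2 + 49*c + r^3 + r^2*(8*c + 14) + r*(13*c^2 + 63*c + 49)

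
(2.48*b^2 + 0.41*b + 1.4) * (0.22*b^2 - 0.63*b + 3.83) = 0.5456*b^4 - 1.4722*b^3 + 9.5481*b^2 + 0.6883*b + 5.362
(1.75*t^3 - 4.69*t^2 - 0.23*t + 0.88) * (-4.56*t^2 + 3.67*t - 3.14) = -7.98*t^5 + 27.8089*t^4 - 21.6585*t^3 + 9.8697*t^2 + 3.9518*t - 2.7632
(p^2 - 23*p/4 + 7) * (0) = 0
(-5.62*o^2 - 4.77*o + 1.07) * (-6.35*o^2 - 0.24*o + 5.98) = 35.687*o^4 + 31.6383*o^3 - 39.2573*o^2 - 28.7814*o + 6.3986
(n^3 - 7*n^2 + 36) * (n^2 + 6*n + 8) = n^5 - n^4 - 34*n^3 - 20*n^2 + 216*n + 288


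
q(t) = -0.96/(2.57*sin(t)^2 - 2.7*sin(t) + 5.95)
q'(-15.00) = 0.06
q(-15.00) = -0.11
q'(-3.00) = 0.08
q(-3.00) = -0.15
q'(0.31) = -0.04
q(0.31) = -0.18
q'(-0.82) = -0.05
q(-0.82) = -0.10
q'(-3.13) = 0.07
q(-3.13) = -0.16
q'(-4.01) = -0.03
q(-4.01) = -0.18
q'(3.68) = 0.07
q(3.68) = -0.12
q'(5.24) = -0.03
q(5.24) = -0.09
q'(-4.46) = -0.02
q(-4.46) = -0.17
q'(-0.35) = -0.08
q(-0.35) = -0.13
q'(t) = -0.96*(-5.14*sin(t)*cos(t) + 2.7*cos(t))/(2.57*sin(t)^2 - 2.7*sin(t) + 5.95)^2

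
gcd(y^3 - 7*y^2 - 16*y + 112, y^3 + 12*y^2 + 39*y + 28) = y + 4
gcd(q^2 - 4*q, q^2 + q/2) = q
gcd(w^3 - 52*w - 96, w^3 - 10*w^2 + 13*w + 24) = w - 8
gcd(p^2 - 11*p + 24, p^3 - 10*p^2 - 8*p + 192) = p - 8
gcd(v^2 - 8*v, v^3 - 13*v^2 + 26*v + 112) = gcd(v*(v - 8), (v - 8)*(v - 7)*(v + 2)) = v - 8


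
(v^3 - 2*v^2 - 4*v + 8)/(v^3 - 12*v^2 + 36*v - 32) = (v + 2)/(v - 8)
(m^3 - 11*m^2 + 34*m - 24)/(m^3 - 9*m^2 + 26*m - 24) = (m^2 - 7*m + 6)/(m^2 - 5*m + 6)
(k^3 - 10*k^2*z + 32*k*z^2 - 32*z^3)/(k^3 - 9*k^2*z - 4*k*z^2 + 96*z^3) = (-k^2 + 6*k*z - 8*z^2)/(-k^2 + 5*k*z + 24*z^2)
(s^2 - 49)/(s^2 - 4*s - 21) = (s + 7)/(s + 3)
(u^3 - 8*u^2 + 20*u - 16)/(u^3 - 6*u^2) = (u^3 - 8*u^2 + 20*u - 16)/(u^2*(u - 6))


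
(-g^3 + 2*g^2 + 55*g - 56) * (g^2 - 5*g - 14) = -g^5 + 7*g^4 + 59*g^3 - 359*g^2 - 490*g + 784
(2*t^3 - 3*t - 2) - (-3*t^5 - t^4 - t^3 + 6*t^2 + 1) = 3*t^5 + t^4 + 3*t^3 - 6*t^2 - 3*t - 3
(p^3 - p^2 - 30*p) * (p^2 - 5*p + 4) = p^5 - 6*p^4 - 21*p^3 + 146*p^2 - 120*p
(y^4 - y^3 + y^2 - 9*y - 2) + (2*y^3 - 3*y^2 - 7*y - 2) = y^4 + y^3 - 2*y^2 - 16*y - 4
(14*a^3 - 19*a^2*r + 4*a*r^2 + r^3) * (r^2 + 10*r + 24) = 14*a^3*r^2 + 140*a^3*r + 336*a^3 - 19*a^2*r^3 - 190*a^2*r^2 - 456*a^2*r + 4*a*r^4 + 40*a*r^3 + 96*a*r^2 + r^5 + 10*r^4 + 24*r^3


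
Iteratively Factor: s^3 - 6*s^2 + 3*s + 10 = (s - 2)*(s^2 - 4*s - 5) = (s - 5)*(s - 2)*(s + 1)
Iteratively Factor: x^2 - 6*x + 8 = (x - 2)*(x - 4)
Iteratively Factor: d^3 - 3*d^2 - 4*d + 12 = (d - 2)*(d^2 - d - 6) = (d - 2)*(d + 2)*(d - 3)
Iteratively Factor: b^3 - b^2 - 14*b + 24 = (b - 2)*(b^2 + b - 12) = (b - 2)*(b + 4)*(b - 3)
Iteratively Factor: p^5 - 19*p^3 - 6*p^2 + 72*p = (p - 2)*(p^4 + 2*p^3 - 15*p^2 - 36*p) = (p - 2)*(p + 3)*(p^3 - p^2 - 12*p) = (p - 2)*(p + 3)^2*(p^2 - 4*p) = (p - 4)*(p - 2)*(p + 3)^2*(p)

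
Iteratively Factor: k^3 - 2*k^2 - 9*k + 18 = (k - 3)*(k^2 + k - 6) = (k - 3)*(k + 3)*(k - 2)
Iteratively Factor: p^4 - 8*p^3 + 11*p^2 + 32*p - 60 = (p - 5)*(p^3 - 3*p^2 - 4*p + 12) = (p - 5)*(p - 3)*(p^2 - 4) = (p - 5)*(p - 3)*(p - 2)*(p + 2)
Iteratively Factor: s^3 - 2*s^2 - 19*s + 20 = (s - 1)*(s^2 - s - 20) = (s - 1)*(s + 4)*(s - 5)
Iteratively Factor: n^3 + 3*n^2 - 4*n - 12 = (n + 2)*(n^2 + n - 6) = (n + 2)*(n + 3)*(n - 2)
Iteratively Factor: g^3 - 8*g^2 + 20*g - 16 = (g - 2)*(g^2 - 6*g + 8) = (g - 2)^2*(g - 4)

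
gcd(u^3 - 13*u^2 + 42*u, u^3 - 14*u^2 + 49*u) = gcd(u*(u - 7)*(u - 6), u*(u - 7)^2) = u^2 - 7*u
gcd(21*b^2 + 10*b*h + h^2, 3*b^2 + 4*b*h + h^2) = 3*b + h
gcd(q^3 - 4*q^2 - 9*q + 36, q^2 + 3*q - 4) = 1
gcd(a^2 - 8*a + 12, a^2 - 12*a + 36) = a - 6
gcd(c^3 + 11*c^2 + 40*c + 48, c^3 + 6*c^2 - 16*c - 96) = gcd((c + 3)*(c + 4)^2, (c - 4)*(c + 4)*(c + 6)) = c + 4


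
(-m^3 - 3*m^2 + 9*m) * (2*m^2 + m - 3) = -2*m^5 - 7*m^4 + 18*m^3 + 18*m^2 - 27*m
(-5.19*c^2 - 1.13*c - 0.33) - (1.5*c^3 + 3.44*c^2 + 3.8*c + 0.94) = -1.5*c^3 - 8.63*c^2 - 4.93*c - 1.27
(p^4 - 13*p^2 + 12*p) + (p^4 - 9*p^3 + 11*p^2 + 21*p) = 2*p^4 - 9*p^3 - 2*p^2 + 33*p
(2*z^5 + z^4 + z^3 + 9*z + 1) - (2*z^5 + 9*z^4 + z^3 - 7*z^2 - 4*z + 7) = -8*z^4 + 7*z^2 + 13*z - 6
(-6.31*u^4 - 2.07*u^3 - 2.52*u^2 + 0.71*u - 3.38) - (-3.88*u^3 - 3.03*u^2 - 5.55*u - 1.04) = -6.31*u^4 + 1.81*u^3 + 0.51*u^2 + 6.26*u - 2.34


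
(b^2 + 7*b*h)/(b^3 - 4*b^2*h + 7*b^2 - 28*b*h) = (b + 7*h)/(b^2 - 4*b*h + 7*b - 28*h)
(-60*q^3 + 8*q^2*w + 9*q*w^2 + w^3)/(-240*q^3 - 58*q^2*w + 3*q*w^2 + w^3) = (2*q - w)/(8*q - w)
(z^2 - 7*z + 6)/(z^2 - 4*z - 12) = (z - 1)/(z + 2)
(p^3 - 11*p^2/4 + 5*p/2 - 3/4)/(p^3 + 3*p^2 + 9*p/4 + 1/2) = (4*p^3 - 11*p^2 + 10*p - 3)/(4*p^3 + 12*p^2 + 9*p + 2)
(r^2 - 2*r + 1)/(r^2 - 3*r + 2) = (r - 1)/(r - 2)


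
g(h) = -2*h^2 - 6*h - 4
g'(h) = -4*h - 6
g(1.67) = -19.60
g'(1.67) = -12.68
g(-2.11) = -0.24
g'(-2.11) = 2.44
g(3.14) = -42.56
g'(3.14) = -18.56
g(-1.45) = 0.49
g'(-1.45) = -0.20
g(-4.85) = -21.94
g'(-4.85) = 13.40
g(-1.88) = 0.21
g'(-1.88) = 1.52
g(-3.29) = -5.91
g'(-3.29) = 7.16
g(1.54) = -17.98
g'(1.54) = -12.16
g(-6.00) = -40.00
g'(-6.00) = 18.00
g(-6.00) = -40.00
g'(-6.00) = 18.00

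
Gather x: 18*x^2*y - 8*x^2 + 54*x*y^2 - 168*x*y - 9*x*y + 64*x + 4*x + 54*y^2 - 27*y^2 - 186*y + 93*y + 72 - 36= x^2*(18*y - 8) + x*(54*y^2 - 177*y + 68) + 27*y^2 - 93*y + 36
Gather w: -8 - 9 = -17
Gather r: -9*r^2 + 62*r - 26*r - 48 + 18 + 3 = -9*r^2 + 36*r - 27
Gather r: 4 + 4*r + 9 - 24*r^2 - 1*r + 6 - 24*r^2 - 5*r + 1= -48*r^2 - 2*r + 20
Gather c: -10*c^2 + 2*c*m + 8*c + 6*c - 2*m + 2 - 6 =-10*c^2 + c*(2*m + 14) - 2*m - 4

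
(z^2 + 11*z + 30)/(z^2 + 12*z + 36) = (z + 5)/(z + 6)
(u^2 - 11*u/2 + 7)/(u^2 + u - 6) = (u - 7/2)/(u + 3)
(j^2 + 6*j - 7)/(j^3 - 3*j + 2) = (j + 7)/(j^2 + j - 2)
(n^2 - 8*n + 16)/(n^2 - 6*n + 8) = (n - 4)/(n - 2)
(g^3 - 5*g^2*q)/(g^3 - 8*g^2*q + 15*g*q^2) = g/(g - 3*q)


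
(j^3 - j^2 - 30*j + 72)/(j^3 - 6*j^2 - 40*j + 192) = (j - 3)/(j - 8)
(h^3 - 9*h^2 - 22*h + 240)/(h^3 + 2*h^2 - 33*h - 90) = (h - 8)/(h + 3)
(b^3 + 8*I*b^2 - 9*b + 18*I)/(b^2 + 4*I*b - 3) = (b^2 + 5*I*b + 6)/(b + I)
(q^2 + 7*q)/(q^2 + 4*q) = (q + 7)/(q + 4)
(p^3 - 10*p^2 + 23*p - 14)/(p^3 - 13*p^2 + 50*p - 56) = (p - 1)/(p - 4)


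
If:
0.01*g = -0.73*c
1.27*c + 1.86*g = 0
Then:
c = 0.00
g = 0.00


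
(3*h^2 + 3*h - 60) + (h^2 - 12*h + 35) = 4*h^2 - 9*h - 25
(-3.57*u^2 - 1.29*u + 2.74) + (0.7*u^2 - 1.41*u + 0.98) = -2.87*u^2 - 2.7*u + 3.72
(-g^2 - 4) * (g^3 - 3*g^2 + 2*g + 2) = -g^5 + 3*g^4 - 6*g^3 + 10*g^2 - 8*g - 8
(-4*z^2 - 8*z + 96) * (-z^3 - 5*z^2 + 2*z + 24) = 4*z^5 + 28*z^4 - 64*z^3 - 592*z^2 + 2304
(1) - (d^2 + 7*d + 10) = -d^2 - 7*d - 9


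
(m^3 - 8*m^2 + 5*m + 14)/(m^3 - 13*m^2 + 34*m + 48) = (m^2 - 9*m + 14)/(m^2 - 14*m + 48)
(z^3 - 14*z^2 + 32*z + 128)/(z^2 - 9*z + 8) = (z^2 - 6*z - 16)/(z - 1)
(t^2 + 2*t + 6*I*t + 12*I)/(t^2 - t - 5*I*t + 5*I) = (t^2 + 2*t + 6*I*t + 12*I)/(t^2 - t - 5*I*t + 5*I)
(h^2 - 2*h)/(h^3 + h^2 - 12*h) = (h - 2)/(h^2 + h - 12)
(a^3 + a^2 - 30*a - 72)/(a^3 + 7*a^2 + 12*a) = (a - 6)/a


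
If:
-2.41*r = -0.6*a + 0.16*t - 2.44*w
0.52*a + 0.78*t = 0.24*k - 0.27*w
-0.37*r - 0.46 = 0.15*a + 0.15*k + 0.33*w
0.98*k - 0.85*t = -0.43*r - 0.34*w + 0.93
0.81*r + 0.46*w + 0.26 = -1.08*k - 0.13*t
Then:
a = 2.74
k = 1.62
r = -1.26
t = -0.65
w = -1.96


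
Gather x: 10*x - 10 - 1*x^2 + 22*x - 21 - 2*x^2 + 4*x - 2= -3*x^2 + 36*x - 33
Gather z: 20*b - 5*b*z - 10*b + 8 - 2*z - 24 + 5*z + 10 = 10*b + z*(3 - 5*b) - 6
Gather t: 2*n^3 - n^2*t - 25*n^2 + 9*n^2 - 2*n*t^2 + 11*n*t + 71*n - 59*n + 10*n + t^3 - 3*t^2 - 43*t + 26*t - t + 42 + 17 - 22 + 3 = 2*n^3 - 16*n^2 + 22*n + t^3 + t^2*(-2*n - 3) + t*(-n^2 + 11*n - 18) + 40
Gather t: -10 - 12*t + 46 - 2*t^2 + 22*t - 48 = -2*t^2 + 10*t - 12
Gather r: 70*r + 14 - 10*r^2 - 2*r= -10*r^2 + 68*r + 14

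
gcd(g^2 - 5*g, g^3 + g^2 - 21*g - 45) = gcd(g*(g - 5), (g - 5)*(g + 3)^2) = g - 5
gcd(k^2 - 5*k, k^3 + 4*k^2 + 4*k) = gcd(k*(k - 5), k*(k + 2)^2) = k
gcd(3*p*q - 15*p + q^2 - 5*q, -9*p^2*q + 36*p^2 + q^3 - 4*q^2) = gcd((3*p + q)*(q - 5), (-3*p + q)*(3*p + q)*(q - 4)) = 3*p + q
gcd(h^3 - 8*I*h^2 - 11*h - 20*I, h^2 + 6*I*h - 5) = h + I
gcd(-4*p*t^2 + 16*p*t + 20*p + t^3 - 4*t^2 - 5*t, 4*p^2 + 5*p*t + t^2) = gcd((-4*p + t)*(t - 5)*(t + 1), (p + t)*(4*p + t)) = 1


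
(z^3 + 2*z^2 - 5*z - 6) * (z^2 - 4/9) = z^5 + 2*z^4 - 49*z^3/9 - 62*z^2/9 + 20*z/9 + 8/3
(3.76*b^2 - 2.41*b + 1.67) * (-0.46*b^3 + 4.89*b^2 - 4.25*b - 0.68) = -1.7296*b^5 + 19.495*b^4 - 28.5331*b^3 + 15.852*b^2 - 5.4587*b - 1.1356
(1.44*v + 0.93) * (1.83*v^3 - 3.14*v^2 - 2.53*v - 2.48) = 2.6352*v^4 - 2.8197*v^3 - 6.5634*v^2 - 5.9241*v - 2.3064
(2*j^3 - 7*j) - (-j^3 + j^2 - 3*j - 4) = 3*j^3 - j^2 - 4*j + 4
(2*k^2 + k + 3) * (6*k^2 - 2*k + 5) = 12*k^4 + 2*k^3 + 26*k^2 - k + 15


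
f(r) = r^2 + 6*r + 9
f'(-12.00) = -18.00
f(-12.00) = 81.00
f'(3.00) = 12.00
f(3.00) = 36.00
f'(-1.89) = 2.22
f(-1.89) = 1.23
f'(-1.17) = 3.66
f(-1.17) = 3.35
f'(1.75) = 9.50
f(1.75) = 22.56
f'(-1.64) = 2.72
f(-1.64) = 1.85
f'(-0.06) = 5.88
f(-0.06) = 8.64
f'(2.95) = 11.90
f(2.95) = 35.40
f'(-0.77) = 4.46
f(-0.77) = 4.97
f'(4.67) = 15.34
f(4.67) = 58.83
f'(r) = 2*r + 6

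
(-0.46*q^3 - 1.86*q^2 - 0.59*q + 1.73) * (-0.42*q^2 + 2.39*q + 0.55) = 0.1932*q^5 - 0.3182*q^4 - 4.4506*q^3 - 3.1597*q^2 + 3.8102*q + 0.9515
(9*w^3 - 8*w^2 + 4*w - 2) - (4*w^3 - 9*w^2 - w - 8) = 5*w^3 + w^2 + 5*w + 6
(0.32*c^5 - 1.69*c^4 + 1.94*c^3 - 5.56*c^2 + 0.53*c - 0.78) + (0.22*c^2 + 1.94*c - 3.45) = 0.32*c^5 - 1.69*c^4 + 1.94*c^3 - 5.34*c^2 + 2.47*c - 4.23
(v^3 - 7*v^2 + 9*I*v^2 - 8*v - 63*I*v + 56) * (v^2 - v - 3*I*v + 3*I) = v^5 - 8*v^4 + 6*I*v^4 + 26*v^3 - 48*I*v^3 - 152*v^2 + 66*I*v^2 + 133*v - 192*I*v + 168*I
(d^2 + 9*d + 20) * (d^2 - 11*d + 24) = d^4 - 2*d^3 - 55*d^2 - 4*d + 480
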